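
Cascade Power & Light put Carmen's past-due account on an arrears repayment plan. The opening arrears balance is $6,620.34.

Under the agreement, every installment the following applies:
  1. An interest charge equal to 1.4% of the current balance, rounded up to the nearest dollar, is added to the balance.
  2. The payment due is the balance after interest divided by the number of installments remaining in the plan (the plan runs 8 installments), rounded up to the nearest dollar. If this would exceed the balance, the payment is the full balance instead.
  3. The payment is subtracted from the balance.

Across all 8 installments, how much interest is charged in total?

$435.00

Installment 1: $6,620.34 +$93.00 interest = $6,713.34; pay $840.00 → $5,873.34
Installment 2: $5,873.34 +$83.00 interest = $5,956.34; pay $851.00 → $5,105.34
Installment 3: $5,105.34 +$72.00 interest = $5,177.34; pay $863.00 → $4,314.34
Installment 4: $4,314.34 +$61.00 interest = $4,375.34; pay $876.00 → $3,499.34
Installment 5: $3,499.34 +$49.00 interest = $3,548.34; pay $888.00 → $2,660.34
Installment 6: $2,660.34 +$38.00 interest = $2,698.34; pay $900.00 → $1,798.34
Installment 7: $1,798.34 +$26.00 interest = $1,824.34; pay $913.00 → $911.34
Installment 8: $911.34 +$13.00 interest = $924.34; pay $924.34 → $0.00
Total interest: $93.00 + $83.00 + $72.00 + $61.00 + $49.00 + $38.00 + $26.00 + $13.00 = $435.00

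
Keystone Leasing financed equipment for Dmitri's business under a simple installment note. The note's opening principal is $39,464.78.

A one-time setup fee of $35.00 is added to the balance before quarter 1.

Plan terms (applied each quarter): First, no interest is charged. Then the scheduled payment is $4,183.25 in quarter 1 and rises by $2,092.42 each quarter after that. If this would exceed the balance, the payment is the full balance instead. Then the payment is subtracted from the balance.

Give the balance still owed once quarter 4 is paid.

Quarter 1: opening $39,499.78; payment $4,183.25; balance $35,316.53
Quarter 2: opening $35,316.53; payment $6,275.67; balance $29,040.86
Quarter 3: opening $29,040.86; payment $8,368.09; balance $20,672.77
Quarter 4: opening $20,672.77; payment $10,460.51; balance $10,212.26

$10,212.26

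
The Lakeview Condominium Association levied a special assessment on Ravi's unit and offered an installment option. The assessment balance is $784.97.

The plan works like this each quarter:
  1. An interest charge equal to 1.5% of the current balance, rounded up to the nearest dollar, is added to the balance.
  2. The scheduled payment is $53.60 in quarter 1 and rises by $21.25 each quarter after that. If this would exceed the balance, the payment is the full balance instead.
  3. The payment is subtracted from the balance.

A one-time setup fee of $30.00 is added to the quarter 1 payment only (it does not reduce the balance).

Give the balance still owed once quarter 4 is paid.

$487.07

Quarter 1: $784.97 +$12.00 interest = $796.97; pay $53.60 (+ $30.00 fee) → $743.37
Quarter 2: $743.37 +$12.00 interest = $755.37; pay $74.85 → $680.52
Quarter 3: $680.52 +$11.00 interest = $691.52; pay $96.10 → $595.42
Quarter 4: $595.42 +$9.00 interest = $604.42; pay $117.35 → $487.07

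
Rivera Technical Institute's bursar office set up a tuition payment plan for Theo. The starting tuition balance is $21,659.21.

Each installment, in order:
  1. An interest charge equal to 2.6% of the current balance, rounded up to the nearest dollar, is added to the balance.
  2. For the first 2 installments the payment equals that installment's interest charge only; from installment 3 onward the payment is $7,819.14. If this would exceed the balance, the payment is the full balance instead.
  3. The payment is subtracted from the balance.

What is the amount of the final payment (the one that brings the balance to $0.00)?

# | Opening | Interest | Payment | End bal
1 | $21,659.21 | $564.00 | $564.00 | $21,659.21
2 | $21,659.21 | $564.00 | $564.00 | $21,659.21
3 | $21,659.21 | $564.00 | $7,819.14 | $14,404.07
4 | $14,404.07 | $375.00 | $7,819.14 | $6,959.93
5 | $6,959.93 | $181.00 | $7,140.93 | $0.00

$7,140.93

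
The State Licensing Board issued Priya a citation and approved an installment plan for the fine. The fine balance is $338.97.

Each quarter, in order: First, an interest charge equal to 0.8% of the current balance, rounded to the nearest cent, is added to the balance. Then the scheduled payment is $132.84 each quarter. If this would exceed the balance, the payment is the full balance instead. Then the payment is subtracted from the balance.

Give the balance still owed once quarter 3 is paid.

Quarter 1: $338.97 +$2.71 interest = $341.68; pay $132.84 → $208.84
Quarter 2: $208.84 +$1.67 interest = $210.51; pay $132.84 → $77.67
Quarter 3: $77.67 +$0.62 interest = $78.29; pay $78.29 → $0.00

$0.00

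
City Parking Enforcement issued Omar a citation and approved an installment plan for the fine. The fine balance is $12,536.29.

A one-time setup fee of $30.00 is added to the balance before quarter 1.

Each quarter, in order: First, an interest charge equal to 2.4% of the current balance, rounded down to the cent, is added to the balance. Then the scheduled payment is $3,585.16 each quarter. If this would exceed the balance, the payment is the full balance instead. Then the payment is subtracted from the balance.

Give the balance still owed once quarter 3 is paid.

$2,477.26

# | Opening | Interest | Payment | End bal
1 | $12,566.29 | $301.59 | $3,585.16 | $9,282.72
2 | $9,282.72 | $222.78 | $3,585.16 | $5,920.34
3 | $5,920.34 | $142.08 | $3,585.16 | $2,477.26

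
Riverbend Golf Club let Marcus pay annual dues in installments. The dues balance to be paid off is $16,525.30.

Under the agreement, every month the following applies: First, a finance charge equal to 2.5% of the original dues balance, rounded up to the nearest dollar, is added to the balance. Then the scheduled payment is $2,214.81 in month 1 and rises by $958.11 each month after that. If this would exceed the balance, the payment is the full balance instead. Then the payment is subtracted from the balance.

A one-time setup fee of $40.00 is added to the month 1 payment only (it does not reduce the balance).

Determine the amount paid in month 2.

$3,172.92

Month 1: $16,525.30 +$414.00 interest = $16,939.30; pay $2,214.81 (+ $40.00 fee) → $14,724.49
Month 2: $14,724.49 +$414.00 interest = $15,138.49; pay $3,172.92 → $11,965.57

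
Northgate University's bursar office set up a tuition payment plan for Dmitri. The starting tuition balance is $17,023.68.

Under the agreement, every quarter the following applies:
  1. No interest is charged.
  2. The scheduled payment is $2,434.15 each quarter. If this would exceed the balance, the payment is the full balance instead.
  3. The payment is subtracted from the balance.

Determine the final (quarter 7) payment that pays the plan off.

$2,418.78

Quarter 1: opening $17,023.68; payment $2,434.15; balance $14,589.53
Quarter 2: opening $14,589.53; payment $2,434.15; balance $12,155.38
Quarter 3: opening $12,155.38; payment $2,434.15; balance $9,721.23
Quarter 4: opening $9,721.23; payment $2,434.15; balance $7,287.08
Quarter 5: opening $7,287.08; payment $2,434.15; balance $4,852.93
Quarter 6: opening $4,852.93; payment $2,434.15; balance $2,418.78
Quarter 7: opening $2,418.78; payment $2,418.78; balance $0.00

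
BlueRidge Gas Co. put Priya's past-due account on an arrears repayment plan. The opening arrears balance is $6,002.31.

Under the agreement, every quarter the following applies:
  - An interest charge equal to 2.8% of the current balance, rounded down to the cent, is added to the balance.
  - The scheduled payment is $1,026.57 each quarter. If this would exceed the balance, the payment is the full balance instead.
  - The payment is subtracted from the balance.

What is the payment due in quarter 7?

$490.28

Quarter 1: opening $6,002.31; interest $168.06 → $6,170.37; payment $1,026.57; balance $5,143.80
Quarter 2: opening $5,143.80; interest $144.02 → $5,287.82; payment $1,026.57; balance $4,261.25
Quarter 3: opening $4,261.25; interest $119.31 → $4,380.56; payment $1,026.57; balance $3,353.99
Quarter 4: opening $3,353.99; interest $93.91 → $3,447.90; payment $1,026.57; balance $2,421.33
Quarter 5: opening $2,421.33; interest $67.79 → $2,489.12; payment $1,026.57; balance $1,462.55
Quarter 6: opening $1,462.55; interest $40.95 → $1,503.50; payment $1,026.57; balance $476.93
Quarter 7: opening $476.93; interest $13.35 → $490.28; payment $490.28; balance $0.00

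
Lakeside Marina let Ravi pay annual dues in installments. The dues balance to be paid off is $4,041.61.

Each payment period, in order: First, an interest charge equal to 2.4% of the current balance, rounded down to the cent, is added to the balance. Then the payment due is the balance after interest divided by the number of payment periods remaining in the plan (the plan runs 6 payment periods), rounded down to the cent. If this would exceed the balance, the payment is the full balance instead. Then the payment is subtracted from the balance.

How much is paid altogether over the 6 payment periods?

$4,394.99

Payment period 1: $4,041.61 +$96.99 interest = $4,138.60; pay $689.76 → $3,448.84
Payment period 2: $3,448.84 +$82.77 interest = $3,531.61; pay $706.32 → $2,825.29
Payment period 3: $2,825.29 +$67.80 interest = $2,893.09; pay $723.27 → $2,169.82
Payment period 4: $2,169.82 +$52.07 interest = $2,221.89; pay $740.63 → $1,481.26
Payment period 5: $1,481.26 +$35.55 interest = $1,516.81; pay $758.40 → $758.41
Payment period 6: $758.41 +$18.20 interest = $776.61; pay $776.61 → $0.00
Total paid: $4,394.99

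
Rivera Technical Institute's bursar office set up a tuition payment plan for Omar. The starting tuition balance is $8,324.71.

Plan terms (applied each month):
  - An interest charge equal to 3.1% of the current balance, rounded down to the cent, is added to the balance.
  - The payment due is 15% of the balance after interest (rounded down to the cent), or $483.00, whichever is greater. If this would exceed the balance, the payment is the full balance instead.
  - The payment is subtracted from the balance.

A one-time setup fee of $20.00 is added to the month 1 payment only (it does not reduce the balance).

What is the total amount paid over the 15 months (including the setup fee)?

$10,064.44

Month 1: opening $8,324.71; interest $258.06 → $8,582.77; payment $1,287.41 (+ $20.00 fee); balance $7,295.36
Month 2: opening $7,295.36; interest $226.15 → $7,521.51; payment $1,128.22; balance $6,393.29
Month 3: opening $6,393.29; interest $198.19 → $6,591.48; payment $988.72; balance $5,602.76
Month 4: opening $5,602.76; interest $173.68 → $5,776.44; payment $866.46; balance $4,909.98
Month 5: opening $4,909.98; interest $152.20 → $5,062.18; payment $759.32; balance $4,302.86
Month 6: opening $4,302.86; interest $133.38 → $4,436.24; payment $665.43; balance $3,770.81
Month 7: opening $3,770.81; interest $116.89 → $3,887.70; payment $583.15; balance $3,304.55
Month 8: opening $3,304.55; interest $102.44 → $3,406.99; payment $511.04; balance $2,895.95
Month 9: opening $2,895.95; interest $89.77 → $2,985.72; payment $483.00; balance $2,502.72
Month 10: opening $2,502.72; interest $77.58 → $2,580.30; payment $483.00; balance $2,097.30
Month 11: opening $2,097.30; interest $65.01 → $2,162.31; payment $483.00; balance $1,679.31
Month 12: opening $1,679.31; interest $52.05 → $1,731.36; payment $483.00; balance $1,248.36
Month 13: opening $1,248.36; interest $38.69 → $1,287.05; payment $483.00; balance $804.05
Month 14: opening $804.05; interest $24.92 → $828.97; payment $483.00; balance $345.97
Month 15: opening $345.97; interest $10.72 → $356.69; payment $356.69; balance $0.00
Total paid: $10,064.44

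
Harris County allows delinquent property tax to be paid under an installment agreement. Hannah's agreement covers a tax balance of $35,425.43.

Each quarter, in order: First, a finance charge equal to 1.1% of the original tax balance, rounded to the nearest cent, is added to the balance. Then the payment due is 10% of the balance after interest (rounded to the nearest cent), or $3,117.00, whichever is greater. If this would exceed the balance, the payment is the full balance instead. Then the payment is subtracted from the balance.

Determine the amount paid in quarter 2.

$3,262.33

Quarter 1: $35,425.43 +$389.68 interest = $35,815.11; pay $3,581.51 → $32,233.60
Quarter 2: $32,233.60 +$389.68 interest = $32,623.28; pay $3,262.33 → $29,360.95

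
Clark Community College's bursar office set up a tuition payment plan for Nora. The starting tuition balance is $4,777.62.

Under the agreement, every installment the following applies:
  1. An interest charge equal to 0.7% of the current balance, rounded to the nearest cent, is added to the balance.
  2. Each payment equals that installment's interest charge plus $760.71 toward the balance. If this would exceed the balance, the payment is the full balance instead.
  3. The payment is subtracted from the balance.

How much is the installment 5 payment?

$772.85

Installment 1: opening $4,777.62; interest $33.44 → $4,811.06; payment $794.15; balance $4,016.91
Installment 2: opening $4,016.91; interest $28.12 → $4,045.03; payment $788.83; balance $3,256.20
Installment 3: opening $3,256.20; interest $22.79 → $3,278.99; payment $783.50; balance $2,495.49
Installment 4: opening $2,495.49; interest $17.47 → $2,512.96; payment $778.18; balance $1,734.78
Installment 5: opening $1,734.78; interest $12.14 → $1,746.92; payment $772.85; balance $974.07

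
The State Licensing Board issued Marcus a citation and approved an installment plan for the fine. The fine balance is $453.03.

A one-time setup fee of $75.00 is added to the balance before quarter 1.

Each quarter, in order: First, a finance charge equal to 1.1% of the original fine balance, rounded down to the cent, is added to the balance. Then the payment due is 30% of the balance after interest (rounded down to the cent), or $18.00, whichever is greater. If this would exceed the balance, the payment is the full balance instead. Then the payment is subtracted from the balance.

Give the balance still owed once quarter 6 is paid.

Quarter 1: $528.03 +$4.98 interest = $533.01; pay $159.90 → $373.11
Quarter 2: $373.11 +$4.98 interest = $378.09; pay $113.42 → $264.67
Quarter 3: $264.67 +$4.98 interest = $269.65; pay $80.89 → $188.76
Quarter 4: $188.76 +$4.98 interest = $193.74; pay $58.12 → $135.62
Quarter 5: $135.62 +$4.98 interest = $140.60; pay $42.18 → $98.42
Quarter 6: $98.42 +$4.98 interest = $103.40; pay $31.02 → $72.38

$72.38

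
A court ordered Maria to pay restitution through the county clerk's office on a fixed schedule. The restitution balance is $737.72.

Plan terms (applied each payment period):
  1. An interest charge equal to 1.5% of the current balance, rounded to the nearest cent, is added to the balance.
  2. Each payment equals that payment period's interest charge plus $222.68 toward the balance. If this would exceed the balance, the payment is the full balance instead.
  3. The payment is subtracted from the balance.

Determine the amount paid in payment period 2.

Payment period 1: $737.72 +$11.07 interest = $748.79; pay $233.75 → $515.04
Payment period 2: $515.04 +$7.73 interest = $522.77; pay $230.41 → $292.36

$230.41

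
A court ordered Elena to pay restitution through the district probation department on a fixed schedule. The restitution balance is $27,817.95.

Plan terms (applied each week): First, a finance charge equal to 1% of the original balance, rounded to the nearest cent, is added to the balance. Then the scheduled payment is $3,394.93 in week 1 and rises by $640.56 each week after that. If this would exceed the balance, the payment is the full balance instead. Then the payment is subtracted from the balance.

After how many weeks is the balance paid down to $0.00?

Week 1: $27,817.95 +$278.18 interest = $28,096.13; pay $3,394.93 → $24,701.20
Week 2: $24,701.20 +$278.18 interest = $24,979.38; pay $4,035.49 → $20,943.89
Week 3: $20,943.89 +$278.18 interest = $21,222.07; pay $4,676.05 → $16,546.02
Week 4: $16,546.02 +$278.18 interest = $16,824.20; pay $5,316.61 → $11,507.59
Week 5: $11,507.59 +$278.18 interest = $11,785.77; pay $5,957.17 → $5,828.60
Week 6: $5,828.60 +$278.18 interest = $6,106.78; pay $6,106.78 → $0.00
Balance reaches $0.00 in week 6.

6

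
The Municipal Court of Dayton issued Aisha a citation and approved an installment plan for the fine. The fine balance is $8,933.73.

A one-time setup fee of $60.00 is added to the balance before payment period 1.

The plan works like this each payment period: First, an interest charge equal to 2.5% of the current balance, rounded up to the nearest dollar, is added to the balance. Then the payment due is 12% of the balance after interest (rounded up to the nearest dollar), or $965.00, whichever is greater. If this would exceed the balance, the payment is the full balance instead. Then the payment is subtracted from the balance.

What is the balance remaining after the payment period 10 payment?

# | Opening | Interest | Payment | End bal
1 | $8,993.73 | $225.00 | $1,107.00 | $8,111.73
2 | $8,111.73 | $203.00 | $998.00 | $7,316.73
3 | $7,316.73 | $183.00 | $965.00 | $6,534.73
4 | $6,534.73 | $164.00 | $965.00 | $5,733.73
5 | $5,733.73 | $144.00 | $965.00 | $4,912.73
6 | $4,912.73 | $123.00 | $965.00 | $4,070.73
7 | $4,070.73 | $102.00 | $965.00 | $3,207.73
8 | $3,207.73 | $81.00 | $965.00 | $2,323.73
9 | $2,323.73 | $59.00 | $965.00 | $1,417.73
10 | $1,417.73 | $36.00 | $965.00 | $488.73

$488.73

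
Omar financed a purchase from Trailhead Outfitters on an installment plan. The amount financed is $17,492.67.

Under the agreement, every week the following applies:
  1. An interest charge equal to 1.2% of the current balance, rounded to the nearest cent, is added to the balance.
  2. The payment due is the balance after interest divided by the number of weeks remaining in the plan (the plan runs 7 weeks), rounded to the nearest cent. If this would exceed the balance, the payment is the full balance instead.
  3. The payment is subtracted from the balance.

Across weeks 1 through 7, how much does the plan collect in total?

Week 1: $17,492.67 +$209.91 interest = $17,702.58; pay $2,528.94 → $15,173.64
Week 2: $15,173.64 +$182.08 interest = $15,355.72; pay $2,559.29 → $12,796.43
Week 3: $12,796.43 +$153.56 interest = $12,949.99; pay $2,590.00 → $10,359.99
Week 4: $10,359.99 +$124.32 interest = $10,484.31; pay $2,621.08 → $7,863.23
Week 5: $7,863.23 +$94.36 interest = $7,957.59; pay $2,652.53 → $5,305.06
Week 6: $5,305.06 +$63.66 interest = $5,368.72; pay $2,684.36 → $2,684.36
Week 7: $2,684.36 +$32.21 interest = $2,716.57; pay $2,716.57 → $0.00
Total paid: $18,352.77

$18,352.77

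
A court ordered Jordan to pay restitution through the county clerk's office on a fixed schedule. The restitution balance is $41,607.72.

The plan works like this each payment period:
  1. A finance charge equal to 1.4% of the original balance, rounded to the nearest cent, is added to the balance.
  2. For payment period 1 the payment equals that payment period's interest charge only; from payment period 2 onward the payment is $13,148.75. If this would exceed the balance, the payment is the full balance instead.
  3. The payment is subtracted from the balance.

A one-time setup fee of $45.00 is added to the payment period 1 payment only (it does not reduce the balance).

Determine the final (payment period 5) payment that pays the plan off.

$4,491.51

Payment period 1: opening $41,607.72; interest $582.51 → $42,190.23; payment $582.51 (+ $45.00 fee); balance $41,607.72
Payment period 2: opening $41,607.72; interest $582.51 → $42,190.23; payment $13,148.75; balance $29,041.48
Payment period 3: opening $29,041.48; interest $582.51 → $29,623.99; payment $13,148.75; balance $16,475.24
Payment period 4: opening $16,475.24; interest $582.51 → $17,057.75; payment $13,148.75; balance $3,909.00
Payment period 5: opening $3,909.00; interest $582.51 → $4,491.51; payment $4,491.51; balance $0.00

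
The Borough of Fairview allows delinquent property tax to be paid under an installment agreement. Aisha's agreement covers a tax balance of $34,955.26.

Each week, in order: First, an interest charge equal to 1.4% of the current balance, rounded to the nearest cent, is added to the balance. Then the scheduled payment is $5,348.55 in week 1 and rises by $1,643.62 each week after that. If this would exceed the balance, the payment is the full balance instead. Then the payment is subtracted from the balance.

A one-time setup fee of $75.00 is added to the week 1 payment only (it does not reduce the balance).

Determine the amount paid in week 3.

$8,635.79

# | Opening | Interest | Payment | Fee | End bal
1 | $34,955.26 | $489.37 | $5,348.55 | $75.00 | $30,096.08
2 | $30,096.08 | $421.35 | $6,992.17 | — | $23,525.26
3 | $23,525.26 | $329.35 | $8,635.79 | — | $15,218.82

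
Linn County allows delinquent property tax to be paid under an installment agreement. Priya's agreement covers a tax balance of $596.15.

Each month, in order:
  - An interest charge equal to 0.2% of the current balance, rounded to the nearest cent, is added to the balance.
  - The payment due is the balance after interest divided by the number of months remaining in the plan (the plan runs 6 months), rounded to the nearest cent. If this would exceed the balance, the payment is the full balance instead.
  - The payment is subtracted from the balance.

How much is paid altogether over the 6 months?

Month 1: opening $596.15; interest $1.19 → $597.34; payment $99.56; balance $497.78
Month 2: opening $497.78; interest $1.00 → $498.78; payment $99.76; balance $399.02
Month 3: opening $399.02; interest $0.80 → $399.82; payment $99.96; balance $299.86
Month 4: opening $299.86; interest $0.60 → $300.46; payment $100.15; balance $200.31
Month 5: opening $200.31; interest $0.40 → $200.71; payment $100.36; balance $100.35
Month 6: opening $100.35; interest $0.20 → $100.55; payment $100.55; balance $0.00
Total paid: $600.34

$600.34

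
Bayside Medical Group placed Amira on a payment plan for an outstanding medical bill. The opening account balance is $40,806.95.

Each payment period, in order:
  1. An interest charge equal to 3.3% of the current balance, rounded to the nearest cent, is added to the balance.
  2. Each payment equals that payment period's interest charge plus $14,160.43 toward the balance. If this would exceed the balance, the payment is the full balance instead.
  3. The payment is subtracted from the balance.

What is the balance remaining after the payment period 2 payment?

$12,486.09

Payment period 1: opening $40,806.95; interest $1,346.63 → $42,153.58; payment $15,507.06; balance $26,646.52
Payment period 2: opening $26,646.52; interest $879.34 → $27,525.86; payment $15,039.77; balance $12,486.09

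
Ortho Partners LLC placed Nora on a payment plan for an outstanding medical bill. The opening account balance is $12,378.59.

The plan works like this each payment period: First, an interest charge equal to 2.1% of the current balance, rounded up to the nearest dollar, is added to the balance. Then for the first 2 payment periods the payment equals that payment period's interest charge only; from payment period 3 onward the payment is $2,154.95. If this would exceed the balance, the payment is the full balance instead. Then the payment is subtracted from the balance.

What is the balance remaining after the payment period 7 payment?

$2,499.84

Payment period 1: opening $12,378.59; interest $260.00 → $12,638.59; payment $260.00; balance $12,378.59
Payment period 2: opening $12,378.59; interest $260.00 → $12,638.59; payment $260.00; balance $12,378.59
Payment period 3: opening $12,378.59; interest $260.00 → $12,638.59; payment $2,154.95; balance $10,483.64
Payment period 4: opening $10,483.64; interest $221.00 → $10,704.64; payment $2,154.95; balance $8,549.69
Payment period 5: opening $8,549.69; interest $180.00 → $8,729.69; payment $2,154.95; balance $6,574.74
Payment period 6: opening $6,574.74; interest $139.00 → $6,713.74; payment $2,154.95; balance $4,558.79
Payment period 7: opening $4,558.79; interest $96.00 → $4,654.79; payment $2,154.95; balance $2,499.84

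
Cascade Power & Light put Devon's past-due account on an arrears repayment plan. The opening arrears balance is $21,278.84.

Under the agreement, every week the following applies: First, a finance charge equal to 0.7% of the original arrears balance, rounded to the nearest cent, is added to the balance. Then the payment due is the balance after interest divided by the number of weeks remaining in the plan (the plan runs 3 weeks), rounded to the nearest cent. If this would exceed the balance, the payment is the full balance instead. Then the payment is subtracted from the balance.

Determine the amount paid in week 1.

Week 1: $21,278.84 +$148.95 interest = $21,427.79; pay $7,142.60 → $14,285.19

$7,142.60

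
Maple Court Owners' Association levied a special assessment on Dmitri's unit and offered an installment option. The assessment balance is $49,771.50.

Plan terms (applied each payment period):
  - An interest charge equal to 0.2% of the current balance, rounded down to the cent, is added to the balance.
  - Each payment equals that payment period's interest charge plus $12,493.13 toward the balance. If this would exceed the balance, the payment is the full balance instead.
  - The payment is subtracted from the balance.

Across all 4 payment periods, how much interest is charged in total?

# | Opening | Interest | Payment | End bal
1 | $49,771.50 | $99.54 | $12,592.67 | $37,278.37
2 | $37,278.37 | $74.55 | $12,567.68 | $24,785.24
3 | $24,785.24 | $49.57 | $12,542.70 | $12,292.11
4 | $12,292.11 | $24.58 | $12,316.69 | $0.00
Total interest: $99.54 + $74.55 + $49.57 + $24.58 = $248.24

$248.24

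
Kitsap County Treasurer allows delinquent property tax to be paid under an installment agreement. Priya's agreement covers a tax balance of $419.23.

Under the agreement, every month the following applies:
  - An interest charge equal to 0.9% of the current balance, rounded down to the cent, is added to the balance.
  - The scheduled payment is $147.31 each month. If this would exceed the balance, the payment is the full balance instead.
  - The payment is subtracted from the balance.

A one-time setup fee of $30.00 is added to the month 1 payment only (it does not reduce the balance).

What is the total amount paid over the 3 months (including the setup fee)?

$456.65

Month 1: $419.23 +$3.77 interest = $423.00; pay $147.31 (+ $30.00 fee) → $275.69
Month 2: $275.69 +$2.48 interest = $278.17; pay $147.31 → $130.86
Month 3: $130.86 +$1.17 interest = $132.03; pay $132.03 → $0.00
Total paid: $456.65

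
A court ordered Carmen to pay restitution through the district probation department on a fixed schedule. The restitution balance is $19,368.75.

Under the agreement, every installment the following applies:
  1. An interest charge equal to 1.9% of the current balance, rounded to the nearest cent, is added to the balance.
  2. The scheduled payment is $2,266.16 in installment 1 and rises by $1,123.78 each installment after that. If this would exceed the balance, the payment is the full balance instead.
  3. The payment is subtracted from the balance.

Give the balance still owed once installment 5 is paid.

Installment 1: $19,368.75 +$368.01 interest = $19,736.76; pay $2,266.16 → $17,470.60
Installment 2: $17,470.60 +$331.94 interest = $17,802.54; pay $3,389.94 → $14,412.60
Installment 3: $14,412.60 +$273.84 interest = $14,686.44; pay $4,513.72 → $10,172.72
Installment 4: $10,172.72 +$193.28 interest = $10,366.00; pay $5,637.50 → $4,728.50
Installment 5: $4,728.50 +$89.84 interest = $4,818.34; pay $4,818.34 → $0.00

$0.00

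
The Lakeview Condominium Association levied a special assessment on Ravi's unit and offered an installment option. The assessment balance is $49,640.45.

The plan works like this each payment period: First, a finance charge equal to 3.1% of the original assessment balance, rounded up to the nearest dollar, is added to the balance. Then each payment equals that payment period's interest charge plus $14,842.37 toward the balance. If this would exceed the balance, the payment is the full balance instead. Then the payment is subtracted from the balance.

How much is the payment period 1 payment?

Payment period 1: opening $49,640.45; interest $1,539.00 → $51,179.45; payment $16,381.37; balance $34,798.08

$16,381.37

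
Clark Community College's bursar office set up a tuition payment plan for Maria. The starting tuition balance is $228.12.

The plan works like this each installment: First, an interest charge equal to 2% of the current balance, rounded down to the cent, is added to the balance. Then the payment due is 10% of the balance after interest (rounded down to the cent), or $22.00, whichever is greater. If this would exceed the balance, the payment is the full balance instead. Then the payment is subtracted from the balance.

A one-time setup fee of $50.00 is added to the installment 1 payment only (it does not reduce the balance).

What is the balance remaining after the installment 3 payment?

$173.43

Installment 1: opening $228.12; interest $4.56 → $232.68; payment $23.26 (+ $50.00 fee); balance $209.42
Installment 2: opening $209.42; interest $4.18 → $213.60; payment $22.00; balance $191.60
Installment 3: opening $191.60; interest $3.83 → $195.43; payment $22.00; balance $173.43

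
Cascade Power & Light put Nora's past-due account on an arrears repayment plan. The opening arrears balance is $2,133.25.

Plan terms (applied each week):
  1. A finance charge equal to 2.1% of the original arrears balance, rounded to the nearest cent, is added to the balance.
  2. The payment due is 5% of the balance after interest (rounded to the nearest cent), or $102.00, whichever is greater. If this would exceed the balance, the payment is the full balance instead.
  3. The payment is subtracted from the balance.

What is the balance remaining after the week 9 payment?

$1,607.20

Week 1: opening $2,133.25; interest $44.80 → $2,178.05; payment $108.90; balance $2,069.15
Week 2: opening $2,069.15; interest $44.80 → $2,113.95; payment $105.70; balance $2,008.25
Week 3: opening $2,008.25; interest $44.80 → $2,053.05; payment $102.65; balance $1,950.40
Week 4: opening $1,950.40; interest $44.80 → $1,995.20; payment $102.00; balance $1,893.20
Week 5: opening $1,893.20; interest $44.80 → $1,938.00; payment $102.00; balance $1,836.00
Week 6: opening $1,836.00; interest $44.80 → $1,880.80; payment $102.00; balance $1,778.80
Week 7: opening $1,778.80; interest $44.80 → $1,823.60; payment $102.00; balance $1,721.60
Week 8: opening $1,721.60; interest $44.80 → $1,766.40; payment $102.00; balance $1,664.40
Week 9: opening $1,664.40; interest $44.80 → $1,709.20; payment $102.00; balance $1,607.20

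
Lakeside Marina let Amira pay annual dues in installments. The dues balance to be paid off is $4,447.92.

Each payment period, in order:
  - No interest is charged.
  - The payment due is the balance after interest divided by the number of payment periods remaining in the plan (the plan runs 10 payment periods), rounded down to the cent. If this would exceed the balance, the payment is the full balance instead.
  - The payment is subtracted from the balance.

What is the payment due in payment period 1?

$444.79

Payment period 1: opening $4,447.92; payment $444.79; balance $4,003.13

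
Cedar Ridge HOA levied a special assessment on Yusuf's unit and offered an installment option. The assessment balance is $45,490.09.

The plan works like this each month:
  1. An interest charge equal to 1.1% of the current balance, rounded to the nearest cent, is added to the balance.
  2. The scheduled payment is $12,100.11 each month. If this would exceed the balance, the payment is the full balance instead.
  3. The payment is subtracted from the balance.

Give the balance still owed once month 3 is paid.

Month 1: $45,490.09 +$500.39 interest = $45,990.48; pay $12,100.11 → $33,890.37
Month 2: $33,890.37 +$372.79 interest = $34,263.16; pay $12,100.11 → $22,163.05
Month 3: $22,163.05 +$243.79 interest = $22,406.84; pay $12,100.11 → $10,306.73

$10,306.73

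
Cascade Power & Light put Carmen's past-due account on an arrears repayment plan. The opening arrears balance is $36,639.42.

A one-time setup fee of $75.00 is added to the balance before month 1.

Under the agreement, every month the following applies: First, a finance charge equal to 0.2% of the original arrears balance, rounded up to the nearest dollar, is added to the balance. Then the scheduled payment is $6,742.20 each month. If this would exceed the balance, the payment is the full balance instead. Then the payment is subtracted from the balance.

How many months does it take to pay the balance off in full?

Month 1: $36,714.42 +$74.00 interest = $36,788.42; pay $6,742.20 → $30,046.22
Month 2: $30,046.22 +$74.00 interest = $30,120.22; pay $6,742.20 → $23,378.02
Month 3: $23,378.02 +$74.00 interest = $23,452.02; pay $6,742.20 → $16,709.82
Month 4: $16,709.82 +$74.00 interest = $16,783.82; pay $6,742.20 → $10,041.62
Month 5: $10,041.62 +$74.00 interest = $10,115.62; pay $6,742.20 → $3,373.42
Month 6: $3,373.42 +$74.00 interest = $3,447.42; pay $3,447.42 → $0.00
Balance reaches $0.00 in month 6.

6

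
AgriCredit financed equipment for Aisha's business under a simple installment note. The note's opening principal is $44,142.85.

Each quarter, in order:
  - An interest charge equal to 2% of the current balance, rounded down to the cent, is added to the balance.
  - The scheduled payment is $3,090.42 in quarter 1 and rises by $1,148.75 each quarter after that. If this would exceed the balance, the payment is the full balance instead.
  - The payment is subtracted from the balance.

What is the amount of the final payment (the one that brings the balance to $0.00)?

$2,842.76

Quarter 1: $44,142.85 +$882.85 interest = $45,025.70; pay $3,090.42 → $41,935.28
Quarter 2: $41,935.28 +$838.70 interest = $42,773.98; pay $4,239.17 → $38,534.81
Quarter 3: $38,534.81 +$770.69 interest = $39,305.50; pay $5,387.92 → $33,917.58
Quarter 4: $33,917.58 +$678.35 interest = $34,595.93; pay $6,536.67 → $28,059.26
Quarter 5: $28,059.26 +$561.18 interest = $28,620.44; pay $7,685.42 → $20,935.02
Quarter 6: $20,935.02 +$418.70 interest = $21,353.72; pay $8,834.17 → $12,519.55
Quarter 7: $12,519.55 +$250.39 interest = $12,769.94; pay $9,982.92 → $2,787.02
Quarter 8: $2,787.02 +$55.74 interest = $2,842.76; pay $2,842.76 → $0.00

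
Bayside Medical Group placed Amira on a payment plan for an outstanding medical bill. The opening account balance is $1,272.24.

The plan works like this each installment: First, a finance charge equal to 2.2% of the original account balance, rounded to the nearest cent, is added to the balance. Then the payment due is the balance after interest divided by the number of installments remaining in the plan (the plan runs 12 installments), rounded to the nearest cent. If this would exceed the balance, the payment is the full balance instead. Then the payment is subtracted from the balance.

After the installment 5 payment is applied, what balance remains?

$842.13

Installment 1: opening $1,272.24; interest $27.99 → $1,300.23; payment $108.35; balance $1,191.88
Installment 2: opening $1,191.88; interest $27.99 → $1,219.87; payment $110.90; balance $1,108.97
Installment 3: opening $1,108.97; interest $27.99 → $1,136.96; payment $113.70; balance $1,023.26
Installment 4: opening $1,023.26; interest $27.99 → $1,051.25; payment $116.81; balance $934.44
Installment 5: opening $934.44; interest $27.99 → $962.43; payment $120.30; balance $842.13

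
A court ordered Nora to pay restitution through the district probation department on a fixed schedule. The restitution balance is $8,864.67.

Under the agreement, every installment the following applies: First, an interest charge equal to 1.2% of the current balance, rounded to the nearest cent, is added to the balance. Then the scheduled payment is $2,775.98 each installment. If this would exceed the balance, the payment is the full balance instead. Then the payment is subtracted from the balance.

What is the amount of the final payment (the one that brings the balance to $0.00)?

$768.48

Installment 1: $8,864.67 +$106.38 interest = $8,971.05; pay $2,775.98 → $6,195.07
Installment 2: $6,195.07 +$74.34 interest = $6,269.41; pay $2,775.98 → $3,493.43
Installment 3: $3,493.43 +$41.92 interest = $3,535.35; pay $2,775.98 → $759.37
Installment 4: $759.37 +$9.11 interest = $768.48; pay $768.48 → $0.00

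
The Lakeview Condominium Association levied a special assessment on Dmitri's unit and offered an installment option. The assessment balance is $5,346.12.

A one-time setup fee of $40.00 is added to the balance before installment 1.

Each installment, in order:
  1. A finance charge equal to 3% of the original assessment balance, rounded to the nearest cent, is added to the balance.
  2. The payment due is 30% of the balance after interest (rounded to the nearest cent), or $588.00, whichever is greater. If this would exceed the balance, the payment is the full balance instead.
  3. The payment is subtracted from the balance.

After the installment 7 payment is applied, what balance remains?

$294.72

# | Opening | Interest | Payment | End bal
1 | $5,386.12 | $160.38 | $1,663.95 | $3,882.55
2 | $3,882.55 | $160.38 | $1,212.88 | $2,830.05
3 | $2,830.05 | $160.38 | $897.13 | $2,093.30
4 | $2,093.30 | $160.38 | $676.10 | $1,577.58
5 | $1,577.58 | $160.38 | $588.00 | $1,149.96
6 | $1,149.96 | $160.38 | $588.00 | $722.34
7 | $722.34 | $160.38 | $588.00 | $294.72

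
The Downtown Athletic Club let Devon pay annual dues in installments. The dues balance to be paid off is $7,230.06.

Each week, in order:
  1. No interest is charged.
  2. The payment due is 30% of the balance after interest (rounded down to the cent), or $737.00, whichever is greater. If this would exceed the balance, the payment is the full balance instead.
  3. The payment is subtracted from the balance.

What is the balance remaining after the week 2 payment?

# | Opening | Payment | End bal
1 | $7,230.06 | $2,169.01 | $5,061.05
2 | $5,061.05 | $1,518.31 | $3,542.74

$3,542.74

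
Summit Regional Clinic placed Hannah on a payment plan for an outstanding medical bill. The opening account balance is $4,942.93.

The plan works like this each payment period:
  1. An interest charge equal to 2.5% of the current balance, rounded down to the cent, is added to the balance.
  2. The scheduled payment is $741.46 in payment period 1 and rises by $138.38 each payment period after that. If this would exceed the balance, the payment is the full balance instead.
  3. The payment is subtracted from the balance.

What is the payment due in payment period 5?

$1,294.98

Payment period 1: $4,942.93 +$123.57 interest = $5,066.50; pay $741.46 → $4,325.04
Payment period 2: $4,325.04 +$108.12 interest = $4,433.16; pay $879.84 → $3,553.32
Payment period 3: $3,553.32 +$88.83 interest = $3,642.15; pay $1,018.22 → $2,623.93
Payment period 4: $2,623.93 +$65.59 interest = $2,689.52; pay $1,156.60 → $1,532.92
Payment period 5: $1,532.92 +$38.32 interest = $1,571.24; pay $1,294.98 → $276.26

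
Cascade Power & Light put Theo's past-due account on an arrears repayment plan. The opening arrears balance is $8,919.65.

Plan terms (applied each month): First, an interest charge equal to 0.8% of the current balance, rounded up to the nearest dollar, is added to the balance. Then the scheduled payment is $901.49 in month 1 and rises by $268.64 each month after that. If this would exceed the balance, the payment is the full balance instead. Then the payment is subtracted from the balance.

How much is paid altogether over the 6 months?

Month 1: opening $8,919.65; interest $72.00 → $8,991.65; payment $901.49; balance $8,090.16
Month 2: opening $8,090.16; interest $65.00 → $8,155.16; payment $1,170.13; balance $6,985.03
Month 3: opening $6,985.03; interest $56.00 → $7,041.03; payment $1,438.77; balance $5,602.26
Month 4: opening $5,602.26; interest $45.00 → $5,647.26; payment $1,707.41; balance $3,939.85
Month 5: opening $3,939.85; interest $32.00 → $3,971.85; payment $1,976.05; balance $1,995.80
Month 6: opening $1,995.80; interest $16.00 → $2,011.80; payment $2,011.80; balance $0.00
Total paid: $9,205.65

$9,205.65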